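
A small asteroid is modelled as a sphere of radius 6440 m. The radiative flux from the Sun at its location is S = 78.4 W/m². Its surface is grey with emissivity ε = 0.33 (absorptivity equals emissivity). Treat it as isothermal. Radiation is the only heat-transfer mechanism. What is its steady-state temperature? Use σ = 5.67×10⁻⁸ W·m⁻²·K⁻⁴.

At equilibrium, absorbed power = emitted power.
Absorbing cross-section = πr² = 1.303×10⁸ m²; emitting surface = 4πr² = 5.212×10⁸ m² (ratio 4).
εS·A_cross = εσ·A_surf·T⁴  ⇒  T⁴ = S/(4σ)   (ε cancels).
T⁴ = 78.4/(4·5.67×10⁻⁸) = 3.457×10⁸ K⁴.
T = (3.457×10⁸)^(1/4).

T ≈ 136 K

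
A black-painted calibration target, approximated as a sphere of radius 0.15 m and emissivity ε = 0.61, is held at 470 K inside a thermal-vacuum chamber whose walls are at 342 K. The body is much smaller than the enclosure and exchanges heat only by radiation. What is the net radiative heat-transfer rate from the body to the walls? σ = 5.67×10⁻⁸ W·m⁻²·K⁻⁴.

For a small grey body in a large enclosure: P_net = εσA(T_body⁴ − T_wall⁴).
A = 4πr² = 0.2827 m²; T_body⁴ − T_wall⁴ = 4.880×10¹⁰ − 1.368×10¹⁰ = 3.512×10¹⁰ K⁴.
|P_net| = 0.61·5.67×10⁻⁸·0.2827·3.512×10¹⁰.

P_net ≈ 343 W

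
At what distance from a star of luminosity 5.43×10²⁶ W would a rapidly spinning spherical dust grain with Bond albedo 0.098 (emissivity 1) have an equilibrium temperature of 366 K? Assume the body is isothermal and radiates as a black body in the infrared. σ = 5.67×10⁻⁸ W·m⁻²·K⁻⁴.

For an isothermal black-emitting sphere, (1−a)S·πr² = σ·4πr²·T⁴ ⇒ S = 4σT⁴/(1−a).
S = 4·5.67×10⁻⁸·(366)⁴/0.902 = 4512 W/m².
Flux falls as S = L/(4πd²), so d = √(L/(4πS)) = √(5.43×10²⁶/(4π·4512)).

d ≈ 9.79×10¹⁰ m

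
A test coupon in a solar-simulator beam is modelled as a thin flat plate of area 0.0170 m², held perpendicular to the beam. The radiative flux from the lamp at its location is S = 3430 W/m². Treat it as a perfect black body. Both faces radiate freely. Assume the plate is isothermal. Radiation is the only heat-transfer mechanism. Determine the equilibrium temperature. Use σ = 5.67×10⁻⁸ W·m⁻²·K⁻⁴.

T ≈ 417 K

At equilibrium, absorbed power = emitted power.
Absorbing cross-section = A = 0.01700 m²; emitting surface = 2A = 0.03400 m² (ratio 2).
S·A_cross = εσ·A_surf·T⁴  ⇒  T⁴ = S/(2σ).
T⁴ = 1.00·3430/(2·5.67×10⁻⁸) = 3.025×10¹⁰ K⁴.
T = (3.025×10¹⁰)^(1/4).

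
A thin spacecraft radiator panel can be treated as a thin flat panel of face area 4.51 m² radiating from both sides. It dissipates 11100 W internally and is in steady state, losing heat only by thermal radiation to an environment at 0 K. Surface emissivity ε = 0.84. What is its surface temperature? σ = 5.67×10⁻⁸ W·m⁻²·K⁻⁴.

T ≈ 401 K

Steady state: internal power = radiated power, P = εσA T⁴.
Radiating area A = 2·4.51 = 9.020 m².
T⁴ = P/(εσA) = 11100/(0.84·5.67×10⁻⁸·9.020) = 2.584×10¹⁰ K⁴.
T = (2.584×10¹⁰)^(1/4).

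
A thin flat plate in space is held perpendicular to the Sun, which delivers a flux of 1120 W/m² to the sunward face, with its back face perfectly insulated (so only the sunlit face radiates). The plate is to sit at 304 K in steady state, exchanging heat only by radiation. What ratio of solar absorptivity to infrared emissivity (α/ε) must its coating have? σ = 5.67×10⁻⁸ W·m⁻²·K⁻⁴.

α/ε ≈ 0.432

Balance: αS·A = εσ·1A·T⁴ ⇒ α/ε = σT⁴/S.
α/ε = 5.67×10⁻⁸·(304)⁴/1120 = 5.67×10⁻⁸·8.541×10⁹/1120.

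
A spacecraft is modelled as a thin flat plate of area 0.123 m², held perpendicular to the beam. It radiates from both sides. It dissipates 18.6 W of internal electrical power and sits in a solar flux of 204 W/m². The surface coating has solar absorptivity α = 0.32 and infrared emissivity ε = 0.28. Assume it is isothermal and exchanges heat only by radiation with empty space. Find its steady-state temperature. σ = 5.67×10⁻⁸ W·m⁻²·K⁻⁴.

At steady state, absorbed solar power + internal power = radiated power.
Absorbed: α·S·A_cross = 0.32·204·0.1230 = 8.029 W (cross-section A).
Total input = 8.029 + 18.6 = 26.63 W.
Radiated: εσ·A_surf·T⁴ with A_surf = 2A = 0.2460 m².
T⁴ = 26.63/(0.28·5.67×10⁻⁸·0.2460) = 6.818×10⁹ K⁴.

T ≈ 287 K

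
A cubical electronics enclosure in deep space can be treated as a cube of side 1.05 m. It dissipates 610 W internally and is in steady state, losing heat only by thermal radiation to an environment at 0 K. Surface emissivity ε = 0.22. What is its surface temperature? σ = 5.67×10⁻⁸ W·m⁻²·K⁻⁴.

T ≈ 293 K

Steady state: internal power = radiated power, P = εσA T⁴.
Radiating area A = 6L² = 6.615 m².
T⁴ = P/(εσA) = 610/(0.22·5.67×10⁻⁸·6.615) = 7.393×10⁹ K⁴.
T = (7.393×10⁹)^(1/4).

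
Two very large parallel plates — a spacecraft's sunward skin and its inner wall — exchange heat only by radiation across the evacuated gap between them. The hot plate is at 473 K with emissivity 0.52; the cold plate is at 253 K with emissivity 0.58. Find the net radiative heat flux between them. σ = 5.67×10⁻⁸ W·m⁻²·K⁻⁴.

q ≈ 984 W/m²

For two infinite grey parallel plates, q = σ(T₁⁴ − T₂⁴)/(1/ε₁ + 1/ε₂ − 1).
T₁⁴ − T₂⁴ = 5.005×10¹⁰ − 4.097×10⁹ = 4.596×10¹⁰ K⁴.
1/ε₁ + 1/ε₂ − 1 = 1.923 + 1.724 − 1 = 2.647.
q = 5.67×10⁻⁸ × 4.596×10¹⁰ / 2.647.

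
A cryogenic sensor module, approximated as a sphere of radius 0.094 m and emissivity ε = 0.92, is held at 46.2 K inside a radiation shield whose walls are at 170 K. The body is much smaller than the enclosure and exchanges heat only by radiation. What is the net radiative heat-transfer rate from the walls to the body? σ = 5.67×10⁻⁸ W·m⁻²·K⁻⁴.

P_net ≈ 4.81 W

For a small grey body in a large enclosure: P_net = εσA(T_body⁴ − T_wall⁴).
A = 4πr² = 0.1110 m²; T_body⁴ − T_wall⁴ = 4.556×10⁶ − 8.352×10⁸ = -8.307×10⁸ K⁴.
|P_net| = 0.92·5.67×10⁻⁸·0.1110·8.307×10⁸.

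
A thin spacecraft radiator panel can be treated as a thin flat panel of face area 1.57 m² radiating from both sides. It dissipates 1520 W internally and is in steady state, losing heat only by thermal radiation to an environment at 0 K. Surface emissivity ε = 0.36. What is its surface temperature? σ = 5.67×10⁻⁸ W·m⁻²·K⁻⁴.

T ≈ 392 K

Steady state: internal power = radiated power, P = εσA T⁴.
Radiating area A = 2·1.57 = 3.140 m².
T⁴ = P/(εσA) = 1520/(0.36·5.67×10⁻⁸·3.140) = 2.372×10¹⁰ K⁴.
T = (2.372×10¹⁰)^(1/4).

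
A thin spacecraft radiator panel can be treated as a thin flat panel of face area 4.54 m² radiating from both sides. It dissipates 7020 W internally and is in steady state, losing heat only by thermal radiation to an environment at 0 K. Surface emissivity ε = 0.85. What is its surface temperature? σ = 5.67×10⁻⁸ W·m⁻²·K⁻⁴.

Steady state: internal power = radiated power, P = εσA T⁴.
Radiating area A = 2·4.54 = 9.080 m².
T⁴ = P/(εσA) = 7020/(0.85·5.67×10⁻⁸·9.080) = 1.604×10¹⁰ K⁴.
T = (1.604×10¹⁰)^(1/4).

T ≈ 356 K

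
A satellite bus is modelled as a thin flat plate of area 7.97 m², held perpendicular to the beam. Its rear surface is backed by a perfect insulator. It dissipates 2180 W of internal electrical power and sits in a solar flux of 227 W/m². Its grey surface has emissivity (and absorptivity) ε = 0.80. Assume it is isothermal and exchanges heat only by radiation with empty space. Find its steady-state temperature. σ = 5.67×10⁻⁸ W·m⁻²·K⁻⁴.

T ≈ 316 K

At steady state, absorbed solar power + internal power = radiated power.
Absorbed: α·S·A_cross = 0.80·227·7.970 = 1447 W (cross-section A).
Total input = 1447 + 2180 = 3627 W.
Radiated: εσ·A_surf·T⁴ with A_surf = A = 7.970 m².
T⁴ = 3627/(0.80·5.67×10⁻⁸·7.970) = 1.003×10¹⁰ K⁴.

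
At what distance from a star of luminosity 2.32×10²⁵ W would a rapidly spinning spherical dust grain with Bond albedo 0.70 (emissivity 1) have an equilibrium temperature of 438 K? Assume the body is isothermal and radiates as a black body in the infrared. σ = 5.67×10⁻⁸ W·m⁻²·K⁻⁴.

d ≈ 8.15×10⁹ m

For an isothermal black-emitting sphere, (1−a)S·πr² = σ·4πr²·T⁴ ⇒ S = 4σT⁴/(1−a).
S = 4·5.67×10⁻⁸·(438)⁴/0.300 = 27820 W/m².
Flux falls as S = L/(4πd²), so d = √(L/(4πS)) = √(2.32×10²⁵/(4π·27820)).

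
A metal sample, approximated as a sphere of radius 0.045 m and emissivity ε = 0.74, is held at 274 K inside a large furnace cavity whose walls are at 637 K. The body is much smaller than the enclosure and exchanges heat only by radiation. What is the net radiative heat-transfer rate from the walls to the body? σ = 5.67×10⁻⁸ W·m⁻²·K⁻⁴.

For a small grey body in a large enclosure: P_net = εσA(T_body⁴ − T_wall⁴).
A = 4πr² = 0.02545 m²; T_body⁴ − T_wall⁴ = 5.636×10⁹ − 1.646×10¹¹ = -1.590×10¹¹ K⁴.
|P_net| = 0.74·5.67×10⁻⁸·0.02545·1.590×10¹¹.

P_net ≈ 170 W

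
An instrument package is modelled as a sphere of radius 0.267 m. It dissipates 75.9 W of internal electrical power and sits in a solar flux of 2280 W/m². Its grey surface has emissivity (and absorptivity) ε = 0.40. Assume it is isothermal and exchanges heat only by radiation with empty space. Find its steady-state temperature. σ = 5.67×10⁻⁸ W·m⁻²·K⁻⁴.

At steady state, absorbed solar power + internal power = radiated power.
Absorbed: α·S·A_cross = 0.40·2280·0.2240 = 204.3 W (cross-section πr²).
Total input = 204.3 + 75.9 = 280.2 W.
Radiated: εσ·A_surf·T⁴ with A_surf = 4πr² = 0.8958 m².
T⁴ = 280.2/(0.40·5.67×10⁻⁸·0.8958) = 1.379×10¹⁰ K⁴.

T ≈ 343 K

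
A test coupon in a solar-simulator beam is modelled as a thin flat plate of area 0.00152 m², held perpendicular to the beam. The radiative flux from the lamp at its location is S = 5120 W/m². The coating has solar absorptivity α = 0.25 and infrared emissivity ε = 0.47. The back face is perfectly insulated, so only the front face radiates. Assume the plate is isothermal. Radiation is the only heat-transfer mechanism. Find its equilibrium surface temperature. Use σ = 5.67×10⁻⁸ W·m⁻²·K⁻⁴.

At equilibrium, absorbed power = emitted power.
Absorbing cross-section = A = 0.001520 m²; emitting surface = A = 0.001520 m² (ratio 1).
αS·A_cross = εσ·A_surf·T⁴  ⇒  T⁴ = αS/(ε·1σ).
T⁴ = 0.250·5120/(0.47·1·5.67×10⁻⁸) = 4.803×10¹⁰ K⁴.
T = (4.803×10¹⁰)^(1/4).

T ≈ 468 K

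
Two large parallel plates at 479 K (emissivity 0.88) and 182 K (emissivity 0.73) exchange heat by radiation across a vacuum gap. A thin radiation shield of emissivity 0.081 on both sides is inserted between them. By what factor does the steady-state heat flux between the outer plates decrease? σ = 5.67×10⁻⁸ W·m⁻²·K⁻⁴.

factor ≈ 16.7

Without shield: q₀ = σΔ(T⁴)/(1/ε₁+1/ε₂−1) with denominator 1.506.
With shield the two gaps are in series; the resistances add: (1/ε₁+1/ε_s−1)+(1/ε_s+1/ε₂−1) = 12.48+12.72 = 25.20.
Heat-flux ratio q₀/q = 25.20/1.506.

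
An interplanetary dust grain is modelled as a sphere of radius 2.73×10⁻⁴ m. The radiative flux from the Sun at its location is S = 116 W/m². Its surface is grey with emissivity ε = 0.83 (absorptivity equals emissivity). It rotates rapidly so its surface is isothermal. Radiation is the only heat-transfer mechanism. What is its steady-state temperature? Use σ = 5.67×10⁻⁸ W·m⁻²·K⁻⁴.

T ≈ 150 K

At equilibrium, absorbed power = emitted power.
Absorbing cross-section = πr² = 2.341×10⁻⁷ m²; emitting surface = 4πr² = 9.366×10⁻⁷ m² (ratio 4).
εS·A_cross = εσ·A_surf·T⁴  ⇒  T⁴ = S/(4σ)   (ε cancels).
T⁴ = 116/(4·5.67×10⁻⁸) = 5.115×10⁸ K⁴.
T = (5.115×10⁸)^(1/4).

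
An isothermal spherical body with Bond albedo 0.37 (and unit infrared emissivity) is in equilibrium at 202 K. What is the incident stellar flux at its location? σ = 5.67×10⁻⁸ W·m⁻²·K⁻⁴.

(1−a)S·πr² = σ·4πr²·T⁴ ⇒ S = 4σT⁴/(1−a).
S = 4·5.67×10⁻⁸·1.665×10⁹/0.630.

S ≈ 599 W/m²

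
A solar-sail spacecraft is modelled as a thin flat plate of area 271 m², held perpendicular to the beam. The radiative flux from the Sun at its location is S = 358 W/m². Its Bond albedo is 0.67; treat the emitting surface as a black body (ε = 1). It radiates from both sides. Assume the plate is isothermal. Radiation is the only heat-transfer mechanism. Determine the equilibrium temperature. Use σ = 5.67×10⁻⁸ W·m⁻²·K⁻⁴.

T ≈ 180 K

At equilibrium, absorbed power = emitted power.
Absorbing cross-section = A = 271.0 m²; emitting surface = 2A = 542.0 m² (ratio 2).
(1−a)S·A_cross = εσ·A_surf·T⁴  ⇒  T⁴ = (1−a)S/(2σ).
T⁴ = 0.330·358/(2·5.67×10⁻⁸) = 1.042×10⁹ K⁴.
T = (1.042×10⁹)^(1/4).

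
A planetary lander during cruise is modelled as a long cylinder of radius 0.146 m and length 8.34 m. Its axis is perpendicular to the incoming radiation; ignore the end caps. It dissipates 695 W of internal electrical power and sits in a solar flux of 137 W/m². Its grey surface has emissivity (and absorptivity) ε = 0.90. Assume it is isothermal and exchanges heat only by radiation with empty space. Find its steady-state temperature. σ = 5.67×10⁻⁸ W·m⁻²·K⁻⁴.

T ≈ 225 K

At steady state, absorbed solar power + internal power = radiated power.
Absorbed: α·S·A_cross = 0.90·137·2.435 = 300.3 W (cross-section 2rL).
Total input = 300.3 + 695 = 995.3 W.
Radiated: εσ·A_surf·T⁴ with A_surf = 2πrL = 7.651 m².
T⁴ = 995.3/(0.90·5.67×10⁻⁸·7.651) = 2.549×10⁹ K⁴.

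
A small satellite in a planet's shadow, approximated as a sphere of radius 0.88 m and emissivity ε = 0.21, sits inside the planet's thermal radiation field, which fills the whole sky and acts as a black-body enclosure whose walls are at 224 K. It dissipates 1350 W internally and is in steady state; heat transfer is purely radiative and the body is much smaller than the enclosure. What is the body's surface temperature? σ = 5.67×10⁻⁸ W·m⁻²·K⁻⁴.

For a small grey body in a large enclosure, net radiated power = εσA(T⁴ − T_w⁴).
Steady state: P = εσA(T⁴ − T_w⁴) with A = 4πr² = 9.731 m².
T⁴ = P/(εσA) + T_w⁴ = 1350/(0.21·5.67×10⁻⁸·9.731) + (224)⁴
    = 1.165×10¹⁰ + 2.518×10⁹ = 1.417×10¹⁰ K⁴.

T ≈ 345 K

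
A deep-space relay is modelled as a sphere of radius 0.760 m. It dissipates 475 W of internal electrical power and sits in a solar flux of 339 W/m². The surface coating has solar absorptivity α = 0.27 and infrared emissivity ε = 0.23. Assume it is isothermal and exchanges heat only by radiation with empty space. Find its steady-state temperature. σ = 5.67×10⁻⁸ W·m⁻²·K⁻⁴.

At steady state, absorbed solar power + internal power = radiated power.
Absorbed: α·S·A_cross = 0.27·339·1.815 = 166.1 W (cross-section πr²).
Total input = 166.1 + 475 = 641.1 W.
Radiated: εσ·A_surf·T⁴ with A_surf = 4πr² = 7.258 m².
T⁴ = 641.1/(0.23·5.67×10⁻⁸·7.258) = 6.773×10⁹ K⁴.

T ≈ 287 K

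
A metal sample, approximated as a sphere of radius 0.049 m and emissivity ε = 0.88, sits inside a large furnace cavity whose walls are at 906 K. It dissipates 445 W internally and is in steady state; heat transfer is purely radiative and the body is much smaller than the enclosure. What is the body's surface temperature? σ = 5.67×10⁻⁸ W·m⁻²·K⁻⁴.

For a small grey body in a large enclosure, net radiated power = εσA(T⁴ − T_w⁴).
Steady state: P = εσA(T⁴ − T_w⁴) with A = 4πr² = 0.03017 m².
T⁴ = P/(εσA) + T_w⁴ = 445/(0.88·5.67×10⁻⁸·0.03017) + (906)⁴
    = 2.956×10¹¹ + 6.738×10¹¹ = 9.694×10¹¹ K⁴.

T ≈ 992 K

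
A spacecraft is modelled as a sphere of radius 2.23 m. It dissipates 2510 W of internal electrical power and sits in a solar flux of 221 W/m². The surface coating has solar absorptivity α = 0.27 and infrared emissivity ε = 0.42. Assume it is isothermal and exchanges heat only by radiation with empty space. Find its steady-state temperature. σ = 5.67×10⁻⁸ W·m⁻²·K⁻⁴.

T ≈ 219 K

At steady state, absorbed solar power + internal power = radiated power.
Absorbed: α·S·A_cross = 0.27·221·15.62 = 932.2 W (cross-section πr²).
Total input = 932.2 + 2510 = 3442 W.
Radiated: εσ·A_surf·T⁴ with A_surf = 4πr² = 62.49 m².
T⁴ = 3442/(0.42·5.67×10⁻⁸·62.49) = 2.313×10⁹ K⁴.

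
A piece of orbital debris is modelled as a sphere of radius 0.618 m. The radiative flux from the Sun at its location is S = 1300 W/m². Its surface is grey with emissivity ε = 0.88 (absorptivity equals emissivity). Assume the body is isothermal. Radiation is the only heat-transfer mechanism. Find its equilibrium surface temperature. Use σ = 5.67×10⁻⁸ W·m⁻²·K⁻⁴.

At equilibrium, absorbed power = emitted power.
Absorbing cross-section = πr² = 1.200 m²; emitting surface = 4πr² = 4.799 m² (ratio 4).
εS·A_cross = εσ·A_surf·T⁴  ⇒  T⁴ = S/(4σ)   (ε cancels).
T⁴ = 1300/(4·5.67×10⁻⁸) = 5.732×10⁹ K⁴.
T = (5.732×10⁹)^(1/4).

T ≈ 275 K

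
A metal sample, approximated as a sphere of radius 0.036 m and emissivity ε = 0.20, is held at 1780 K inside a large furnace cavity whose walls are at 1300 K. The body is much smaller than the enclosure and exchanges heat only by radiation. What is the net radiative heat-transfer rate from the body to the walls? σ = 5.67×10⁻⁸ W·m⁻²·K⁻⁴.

For a small grey body in a large enclosure: P_net = εσA(T_body⁴ − T_wall⁴).
A = 4πr² = 0.01629 m²; T_body⁴ − T_wall⁴ = 1.004×10¹³ − 2.856×10¹² = 7.183×10¹² K⁴.
|P_net| = 0.20·5.67×10⁻⁸·0.01629·7.183×10¹².

P_net ≈ 1330 W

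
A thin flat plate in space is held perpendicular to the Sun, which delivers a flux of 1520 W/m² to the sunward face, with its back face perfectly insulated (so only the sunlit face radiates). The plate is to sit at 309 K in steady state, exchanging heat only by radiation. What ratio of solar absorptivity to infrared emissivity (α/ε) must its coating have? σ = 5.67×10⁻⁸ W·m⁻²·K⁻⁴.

Balance: αS·A = εσ·1A·T⁴ ⇒ α/ε = σT⁴/S.
α/ε = 5.67×10⁻⁸·(309)⁴/1520 = 5.67×10⁻⁸·9.117×10⁹/1520.

α/ε ≈ 0.340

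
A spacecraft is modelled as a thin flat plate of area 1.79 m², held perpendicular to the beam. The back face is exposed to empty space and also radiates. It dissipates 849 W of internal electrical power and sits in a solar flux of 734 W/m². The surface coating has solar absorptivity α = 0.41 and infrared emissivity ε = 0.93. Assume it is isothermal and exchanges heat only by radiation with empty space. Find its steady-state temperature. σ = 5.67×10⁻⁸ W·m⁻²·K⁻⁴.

T ≈ 293 K

At steady state, absorbed solar power + internal power = radiated power.
Absorbed: α·S·A_cross = 0.41·734·1.790 = 538.7 W (cross-section A).
Total input = 538.7 + 849 = 1388 W.
Radiated: εσ·A_surf·T⁴ with A_surf = 2A = 3.580 m².
T⁴ = 1388/(0.93·5.67×10⁻⁸·3.580) = 7.351×10⁹ K⁴.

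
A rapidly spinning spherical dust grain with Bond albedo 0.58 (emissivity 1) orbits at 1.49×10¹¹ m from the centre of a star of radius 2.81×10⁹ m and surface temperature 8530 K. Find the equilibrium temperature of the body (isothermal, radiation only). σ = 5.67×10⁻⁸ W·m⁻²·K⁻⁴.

The star's surface emits σT_*⁴; at distance d the flux is S = σT_*⁴(R_*/d)².
S = 5.67×10⁻⁸·(8530)⁴·(2.81×10⁹/1.49×10¹¹)² = 1.068×10⁵ W/m².
For an isothermal sphere T⁴ = (1−a)S/(4σ) = 1.977×10¹¹ K⁴.

T ≈ 667 K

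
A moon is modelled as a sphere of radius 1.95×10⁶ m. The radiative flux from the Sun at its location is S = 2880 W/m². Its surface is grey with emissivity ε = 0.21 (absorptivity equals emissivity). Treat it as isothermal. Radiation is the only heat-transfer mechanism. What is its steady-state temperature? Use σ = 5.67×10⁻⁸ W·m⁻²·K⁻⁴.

At equilibrium, absorbed power = emitted power.
Absorbing cross-section = πr² = 1.195×10¹³ m²; emitting surface = 4πr² = 4.778×10¹³ m² (ratio 4).
εS·A_cross = εσ·A_surf·T⁴  ⇒  T⁴ = S/(4σ)   (ε cancels).
T⁴ = 2880/(4·5.67×10⁻⁸) = 1.270×10¹⁰ K⁴.
T = (1.270×10¹⁰)^(1/4).

T ≈ 336 K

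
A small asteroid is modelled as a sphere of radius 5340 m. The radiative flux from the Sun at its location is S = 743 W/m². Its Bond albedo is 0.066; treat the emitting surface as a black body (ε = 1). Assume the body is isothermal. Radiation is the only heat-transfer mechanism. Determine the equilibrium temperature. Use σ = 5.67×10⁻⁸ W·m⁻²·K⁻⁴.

At equilibrium, absorbed power = emitted power.
Absorbing cross-section = πr² = 8.958×10⁷ m²; emitting surface = 4πr² = 3.583×10⁸ m² (ratio 4).
(1−a)S·A_cross = εσ·A_surf·T⁴  ⇒  T⁴ = (1−a)S/(4σ).
T⁴ = 0.934·743/(4·5.67×10⁻⁸) = 3.060×10⁹ K⁴.
T = (3.060×10⁹)^(1/4).

T ≈ 235 K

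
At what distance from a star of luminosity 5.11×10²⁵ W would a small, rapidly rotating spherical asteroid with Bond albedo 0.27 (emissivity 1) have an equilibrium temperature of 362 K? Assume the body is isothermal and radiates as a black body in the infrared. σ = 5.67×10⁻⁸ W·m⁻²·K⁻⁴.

d ≈ 2.76×10¹⁰ m

For an isothermal black-emitting sphere, (1−a)S·πr² = σ·4πr²·T⁴ ⇒ S = 4σT⁴/(1−a).
S = 4·5.67×10⁻⁸·(362)⁴/0.730 = 5335 W/m².
Flux falls as S = L/(4πd²), so d = √(L/(4πS)) = √(5.11×10²⁵/(4π·5335)).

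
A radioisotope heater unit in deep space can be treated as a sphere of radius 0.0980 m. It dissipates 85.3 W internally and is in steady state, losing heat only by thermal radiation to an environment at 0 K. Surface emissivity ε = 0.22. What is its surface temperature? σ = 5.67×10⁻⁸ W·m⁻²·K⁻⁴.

Steady state: internal power = radiated power, P = εσA T⁴.
Radiating area A = 4πr² = 0.1207 m².
T⁴ = P/(εσA) = 85.3/(0.22·5.67×10⁻⁸·0.1207) = 5.666×10¹⁰ K⁴.
T = (5.666×10¹⁰)^(1/4).

T ≈ 488 K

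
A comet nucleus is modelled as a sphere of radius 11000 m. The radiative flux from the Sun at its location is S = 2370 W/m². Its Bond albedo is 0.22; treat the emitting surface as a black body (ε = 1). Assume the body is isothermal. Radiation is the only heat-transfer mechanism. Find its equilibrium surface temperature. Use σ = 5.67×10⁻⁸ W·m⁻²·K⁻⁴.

At equilibrium, absorbed power = emitted power.
Absorbing cross-section = πr² = 3.801×10⁸ m²; emitting surface = 4πr² = 1.521×10⁹ m² (ratio 4).
(1−a)S·A_cross = εσ·A_surf·T⁴  ⇒  T⁴ = (1−a)S/(4σ).
T⁴ = 0.780·2370/(4·5.67×10⁻⁸) = 8.151×10⁹ K⁴.
T = (8.151×10⁹)^(1/4).

T ≈ 300 K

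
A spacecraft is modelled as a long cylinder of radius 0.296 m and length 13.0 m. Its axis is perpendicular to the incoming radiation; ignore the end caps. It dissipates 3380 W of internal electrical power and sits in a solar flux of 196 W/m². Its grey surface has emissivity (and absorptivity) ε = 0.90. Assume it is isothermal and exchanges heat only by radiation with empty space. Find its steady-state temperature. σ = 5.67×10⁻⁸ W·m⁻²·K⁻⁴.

T ≈ 249 K

At steady state, absorbed solar power + internal power = radiated power.
Absorbed: α·S·A_cross = 0.90·196·7.696 = 1358 W (cross-section 2rL).
Total input = 1358 + 3380 = 4738 W.
Radiated: εσ·A_surf·T⁴ with A_surf = 2πrL = 24.18 m².
T⁴ = 4738/(0.90·5.67×10⁻⁸·24.18) = 3.840×10⁹ K⁴.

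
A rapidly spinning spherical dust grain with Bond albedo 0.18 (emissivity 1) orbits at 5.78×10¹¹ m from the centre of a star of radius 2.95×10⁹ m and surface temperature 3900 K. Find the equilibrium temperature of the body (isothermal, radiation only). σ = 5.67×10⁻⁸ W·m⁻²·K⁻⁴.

T ≈ 187 K

The star's surface emits σT_*⁴; at distance d the flux is S = σT_*⁴(R_*/d)².
S = 5.67×10⁻⁸·(3900)⁴·(2.95×10⁹/5.78×10¹¹)² = 341.7 W/m².
For an isothermal sphere T⁴ = (1−a)S/(4σ) = 1.235×10⁹ K⁴.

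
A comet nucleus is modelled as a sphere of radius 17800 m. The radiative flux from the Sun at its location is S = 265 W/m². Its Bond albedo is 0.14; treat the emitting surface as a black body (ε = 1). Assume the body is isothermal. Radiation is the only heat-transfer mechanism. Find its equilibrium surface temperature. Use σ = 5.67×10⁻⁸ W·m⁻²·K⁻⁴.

T ≈ 178 K

At equilibrium, absorbed power = emitted power.
Absorbing cross-section = πr² = 9.954×10⁸ m²; emitting surface = 4πr² = 3.982×10⁹ m² (ratio 4).
(1−a)S·A_cross = εσ·A_surf·T⁴  ⇒  T⁴ = (1−a)S/(4σ).
T⁴ = 0.860·265/(4·5.67×10⁻⁸) = 1.005×10⁹ K⁴.
T = (1.005×10⁹)^(1/4).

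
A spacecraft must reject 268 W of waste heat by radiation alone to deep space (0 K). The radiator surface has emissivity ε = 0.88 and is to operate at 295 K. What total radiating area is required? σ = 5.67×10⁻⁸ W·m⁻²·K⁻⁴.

P = εσA T⁴ ⇒ A = P/(εσT⁴).
T⁴ = 7.573×10⁹ K⁴.
A = 268/(0.88 × 5.67×10⁻⁸ × 7.573×10⁹).

A ≈ 0.709 m²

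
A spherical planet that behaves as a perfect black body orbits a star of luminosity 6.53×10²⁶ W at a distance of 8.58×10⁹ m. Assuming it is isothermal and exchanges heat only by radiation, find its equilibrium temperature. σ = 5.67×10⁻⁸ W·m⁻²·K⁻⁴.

First find the stellar flux at distance d: S = L/(4πd²) = 6.53×10²⁶/(4π·(8.58×10⁹)²) = 7.059×10⁵ W/m².
For an isothermal sphere, absorbed (1−a)S·πr² = emitted σ·4πr²·T⁴, so T⁴ = (1−a)S/(4σ).
T⁴ = 1.00·7.059×10⁵/(4·5.67×10⁻⁸) = 3.112×10¹² K⁴.

T ≈ 1330 K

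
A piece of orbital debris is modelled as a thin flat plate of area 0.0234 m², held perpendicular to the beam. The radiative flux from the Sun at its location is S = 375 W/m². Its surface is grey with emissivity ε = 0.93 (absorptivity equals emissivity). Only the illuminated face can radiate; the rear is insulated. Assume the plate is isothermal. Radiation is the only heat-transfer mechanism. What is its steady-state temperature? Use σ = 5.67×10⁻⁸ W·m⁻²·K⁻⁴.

At equilibrium, absorbed power = emitted power.
Absorbing cross-section = A = 0.02340 m²; emitting surface = A = 0.02340 m² (ratio 1).
εS·A_cross = εσ·A_surf·T⁴  ⇒  T⁴ = S/(1σ)   (ε cancels).
T⁴ = 375/(1·5.67×10⁻⁸) = 6.614×10⁹ K⁴.
T = (6.614×10⁹)^(1/4).

T ≈ 285 K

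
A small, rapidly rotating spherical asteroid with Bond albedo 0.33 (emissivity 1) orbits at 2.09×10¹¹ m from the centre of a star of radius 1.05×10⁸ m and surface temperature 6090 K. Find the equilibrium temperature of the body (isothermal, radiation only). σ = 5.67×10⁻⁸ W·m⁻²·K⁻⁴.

The star's surface emits σT_*⁴; at distance d the flux is S = σT_*⁴(R_*/d)².
S = 5.67×10⁻⁸·(6090)⁴·(1.05×10⁸/2.09×10¹¹)² = 19.69 W/m².
For an isothermal sphere T⁴ = (1−a)S/(4σ) = 5.815×10⁷ K⁴.

T ≈ 87.3 K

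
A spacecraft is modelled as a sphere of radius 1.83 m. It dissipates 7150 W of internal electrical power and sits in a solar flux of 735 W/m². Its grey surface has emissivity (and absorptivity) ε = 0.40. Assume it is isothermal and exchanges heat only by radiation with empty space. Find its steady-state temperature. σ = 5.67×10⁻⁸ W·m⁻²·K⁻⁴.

At steady state, absorbed solar power + internal power = radiated power.
Absorbed: α·S·A_cross = 0.40·735·10.52 = 3093 W (cross-section πr²).
Total input = 3093 + 7150 = 10240 W.
Radiated: εσ·A_surf·T⁴ with A_surf = 4πr² = 42.08 m².
T⁴ = 10240/(0.40·5.67×10⁻⁸·42.08) = 1.073×10¹⁰ K⁴.

T ≈ 322 K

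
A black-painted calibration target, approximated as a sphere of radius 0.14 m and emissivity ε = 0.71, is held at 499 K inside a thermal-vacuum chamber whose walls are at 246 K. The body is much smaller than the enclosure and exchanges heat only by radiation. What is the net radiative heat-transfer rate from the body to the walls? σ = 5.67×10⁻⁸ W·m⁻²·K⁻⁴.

P_net ≈ 578 W

For a small grey body in a large enclosure: P_net = εσA(T_body⁴ − T_wall⁴).
A = 4πr² = 0.2463 m²; T_body⁴ − T_wall⁴ = 6.200×10¹⁰ − 3.662×10⁹ = 5.834×10¹⁰ K⁴.
|P_net| = 0.71·5.67×10⁻⁸·0.2463·5.834×10¹⁰.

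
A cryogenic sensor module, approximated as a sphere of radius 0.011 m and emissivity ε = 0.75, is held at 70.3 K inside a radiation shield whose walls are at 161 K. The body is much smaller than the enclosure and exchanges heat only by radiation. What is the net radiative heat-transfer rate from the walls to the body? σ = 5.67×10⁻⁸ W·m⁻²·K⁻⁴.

For a small grey body in a large enclosure: P_net = εσA(T_body⁴ − T_wall⁴).
A = 4πr² = 0.001521 m²; T_body⁴ − T_wall⁴ = 2.442×10⁷ − 6.719×10⁸ = -6.475×10⁸ K⁴.
|P_net| = 0.75·5.67×10⁻⁸·0.001521·6.475×10⁸.

P_net ≈ 0.0419 W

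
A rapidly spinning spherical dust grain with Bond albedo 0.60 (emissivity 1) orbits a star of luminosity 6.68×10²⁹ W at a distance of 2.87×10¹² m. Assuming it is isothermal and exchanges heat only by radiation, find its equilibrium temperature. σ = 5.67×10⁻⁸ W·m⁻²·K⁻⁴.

First find the stellar flux at distance d: S = L/(4πd²) = 6.68×10²⁹/(4π·(2.87×10¹²)²) = 6454 W/m².
For an isothermal sphere, absorbed (1−a)S·πr² = emitted σ·4πr²·T⁴, so T⁴ = (1−a)S/(4σ).
T⁴ = 0.400·6454/(4·5.67×10⁻⁸) = 1.138×10¹⁰ K⁴.

T ≈ 327 K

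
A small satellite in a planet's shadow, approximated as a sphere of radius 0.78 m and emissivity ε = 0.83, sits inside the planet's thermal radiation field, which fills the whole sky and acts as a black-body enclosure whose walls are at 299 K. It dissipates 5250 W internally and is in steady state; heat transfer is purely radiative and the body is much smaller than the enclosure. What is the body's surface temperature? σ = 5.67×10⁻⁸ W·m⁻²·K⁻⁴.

For a small grey body in a large enclosure, net radiated power = εσA(T⁴ − T_w⁴).
Steady state: P = εσA(T⁴ − T_w⁴) with A = 4πr² = 7.645 m².
T⁴ = P/(εσA) + T_w⁴ = 5250/(0.83·5.67×10⁻⁸·7.645) + (299)⁴
    = 1.459×10¹⁰ + 7.993×10⁹ = 2.258×10¹⁰ K⁴.

T ≈ 388 K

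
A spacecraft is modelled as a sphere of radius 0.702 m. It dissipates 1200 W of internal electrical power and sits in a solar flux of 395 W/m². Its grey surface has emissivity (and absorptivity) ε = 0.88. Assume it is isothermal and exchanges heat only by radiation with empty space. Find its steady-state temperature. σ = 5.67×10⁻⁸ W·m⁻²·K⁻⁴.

At steady state, absorbed solar power + internal power = radiated power.
Absorbed: α·S·A_cross = 0.88·395·1.548 = 538.2 W (cross-section πr²).
Total input = 538.2 + 1200 = 1738 W.
Radiated: εσ·A_surf·T⁴ with A_surf = 4πr² = 6.193 m².
T⁴ = 1738/(0.88·5.67×10⁻⁸·6.193) = 5.625×10⁹ K⁴.

T ≈ 274 K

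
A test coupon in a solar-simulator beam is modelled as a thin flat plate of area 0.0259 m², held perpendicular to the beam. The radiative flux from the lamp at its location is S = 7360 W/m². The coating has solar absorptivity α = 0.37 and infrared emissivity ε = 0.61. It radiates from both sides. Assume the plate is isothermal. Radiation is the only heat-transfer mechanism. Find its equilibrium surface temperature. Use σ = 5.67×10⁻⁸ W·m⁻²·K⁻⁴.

At equilibrium, absorbed power = emitted power.
Absorbing cross-section = A = 0.02590 m²; emitting surface = 2A = 0.05180 m² (ratio 2).
αS·A_cross = εσ·A_surf·T⁴  ⇒  T⁴ = αS/(ε·2σ).
T⁴ = 0.370·7360/(0.61·2·5.67×10⁻⁸) = 3.937×10¹⁰ K⁴.
T = (3.937×10¹⁰)^(1/4).

T ≈ 445 K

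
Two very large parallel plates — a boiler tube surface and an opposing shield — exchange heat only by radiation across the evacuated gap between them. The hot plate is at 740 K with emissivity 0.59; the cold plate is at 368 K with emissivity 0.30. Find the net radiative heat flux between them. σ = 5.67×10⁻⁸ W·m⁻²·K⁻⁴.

q ≈ 3960 W/m²

For two infinite grey parallel plates, q = σ(T₁⁴ − T₂⁴)/(1/ε₁ + 1/ε₂ − 1).
T₁⁴ − T₂⁴ = 2.999×10¹¹ − 1.834×10¹⁰ = 2.815×10¹¹ K⁴.
1/ε₁ + 1/ε₂ − 1 = 1.695 + 3.333 − 1 = 4.028.
q = 5.67×10⁻⁸ × 2.815×10¹¹ / 4.028.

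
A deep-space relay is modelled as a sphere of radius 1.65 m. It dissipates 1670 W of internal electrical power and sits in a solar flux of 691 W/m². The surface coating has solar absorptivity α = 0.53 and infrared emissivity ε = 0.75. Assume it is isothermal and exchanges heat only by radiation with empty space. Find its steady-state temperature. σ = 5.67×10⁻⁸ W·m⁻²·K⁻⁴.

T ≈ 240 K

At steady state, absorbed solar power + internal power = radiated power.
Absorbed: α·S·A_cross = 0.53·691·8.553 = 3132 W (cross-section πr²).
Total input = 3132 + 1670 = 4802 W.
Radiated: εσ·A_surf·T⁴ with A_surf = 4πr² = 34.21 m².
T⁴ = 4802/(0.75·5.67×10⁻⁸·34.21) = 3.301×10⁹ K⁴.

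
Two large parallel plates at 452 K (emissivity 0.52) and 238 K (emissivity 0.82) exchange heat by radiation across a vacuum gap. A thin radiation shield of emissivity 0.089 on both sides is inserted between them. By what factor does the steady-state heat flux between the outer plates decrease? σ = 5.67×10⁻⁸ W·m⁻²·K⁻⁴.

factor ≈ 11.0

Without shield: q₀ = σΔ(T⁴)/(1/ε₁+1/ε₂−1) with denominator 2.143.
With shield the two gaps are in series; the resistances add: (1/ε₁+1/ε_s−1)+(1/ε_s+1/ε₂−1) = 12.16+11.46 = 23.61.
Heat-flux ratio q₀/q = 23.61/2.143.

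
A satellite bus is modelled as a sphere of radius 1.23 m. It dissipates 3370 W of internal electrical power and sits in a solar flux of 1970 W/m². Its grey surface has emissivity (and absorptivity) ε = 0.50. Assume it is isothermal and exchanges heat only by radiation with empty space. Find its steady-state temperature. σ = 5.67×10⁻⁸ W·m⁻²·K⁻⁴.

T ≈ 350 K

At steady state, absorbed solar power + internal power = radiated power.
Absorbed: α·S·A_cross = 0.50·1970·4.753 = 4682 W (cross-section πr²).
Total input = 4682 + 3370 = 8052 W.
Radiated: εσ·A_surf·T⁴ with A_surf = 4πr² = 19.01 m².
T⁴ = 8052/(0.50·5.67×10⁻⁸·19.01) = 1.494×10¹⁰ K⁴.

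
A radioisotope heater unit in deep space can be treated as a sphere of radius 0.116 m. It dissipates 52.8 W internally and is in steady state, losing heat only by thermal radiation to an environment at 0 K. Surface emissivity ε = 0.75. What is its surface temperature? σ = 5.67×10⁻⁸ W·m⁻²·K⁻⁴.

T ≈ 293 K

Steady state: internal power = radiated power, P = εσA T⁴.
Radiating area A = 4πr² = 0.1691 m².
T⁴ = P/(εσA) = 52.8/(0.75·5.67×10⁻⁸·0.1691) = 7.343×10⁹ K⁴.
T = (7.343×10⁹)^(1/4).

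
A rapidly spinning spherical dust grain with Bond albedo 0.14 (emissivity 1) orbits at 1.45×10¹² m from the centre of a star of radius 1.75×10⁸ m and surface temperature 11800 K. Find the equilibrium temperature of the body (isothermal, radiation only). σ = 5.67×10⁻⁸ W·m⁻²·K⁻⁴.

T ≈ 88.3 K

The star's surface emits σT_*⁴; at distance d the flux is S = σT_*⁴(R_*/d)².
S = 5.67×10⁻⁸·(11800)⁴·(1.75×10⁸/1.45×10¹²)² = 16.01 W/m².
For an isothermal sphere T⁴ = (1−a)S/(4σ) = 6.072×10⁷ K⁴.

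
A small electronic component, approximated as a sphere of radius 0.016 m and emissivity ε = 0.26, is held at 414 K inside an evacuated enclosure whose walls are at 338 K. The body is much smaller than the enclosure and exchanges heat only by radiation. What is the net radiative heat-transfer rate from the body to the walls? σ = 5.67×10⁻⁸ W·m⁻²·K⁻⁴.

For a small grey body in a large enclosure: P_net = εσA(T_body⁴ − T_wall⁴).
A = 4πr² = 0.003217 m²; T_body⁴ − T_wall⁴ = 2.938×10¹⁰ − 1.305×10¹⁰ = 1.632×10¹⁰ K⁴.
|P_net| = 0.26·5.67×10⁻⁸·0.003217·1.632×10¹⁰.

P_net ≈ 0.774 W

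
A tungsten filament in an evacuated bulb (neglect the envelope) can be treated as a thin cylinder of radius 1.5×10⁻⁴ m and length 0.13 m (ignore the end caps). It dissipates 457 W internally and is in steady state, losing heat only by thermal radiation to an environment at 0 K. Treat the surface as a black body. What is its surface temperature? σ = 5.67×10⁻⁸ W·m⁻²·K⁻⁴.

Steady state: internal power = radiated power, P = εσA T⁴.
Radiating area A = 2πrL = 1.225×10⁻⁴ m².
T⁴ = P/(εσA) = 457/(1.0·5.67×10⁻⁸·1.225×10⁻⁴) = 6.578×10¹³ K⁴.
T = (6.578×10¹³)^(1/4).

T ≈ 2850 K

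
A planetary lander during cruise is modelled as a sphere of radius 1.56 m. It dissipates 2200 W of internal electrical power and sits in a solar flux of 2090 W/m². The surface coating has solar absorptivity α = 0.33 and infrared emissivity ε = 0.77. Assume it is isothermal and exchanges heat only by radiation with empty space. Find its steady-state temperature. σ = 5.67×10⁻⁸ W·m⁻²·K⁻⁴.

T ≈ 274 K

At steady state, absorbed solar power + internal power = radiated power.
Absorbed: α·S·A_cross = 0.33·2090·7.645 = 5273 W (cross-section πr²).
Total input = 5273 + 2200 = 7473 W.
Radiated: εσ·A_surf·T⁴ with A_surf = 4πr² = 30.58 m².
T⁴ = 7473/(0.77·5.67×10⁻⁸·30.58) = 5.597×10⁹ K⁴.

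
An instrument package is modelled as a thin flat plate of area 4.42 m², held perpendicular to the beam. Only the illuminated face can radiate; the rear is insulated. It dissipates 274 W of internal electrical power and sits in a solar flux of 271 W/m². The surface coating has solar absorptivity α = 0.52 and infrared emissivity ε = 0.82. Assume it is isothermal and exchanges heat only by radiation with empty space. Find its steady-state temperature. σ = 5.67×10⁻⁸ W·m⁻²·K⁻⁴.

T ≈ 257 K

At steady state, absorbed solar power + internal power = radiated power.
Absorbed: α·S·A_cross = 0.52·271·4.420 = 622.9 W (cross-section A).
Total input = 622.9 + 274 = 896.9 W.
Radiated: εσ·A_surf·T⁴ with A_surf = A = 4.420 m².
T⁴ = 896.9/(0.82·5.67×10⁻⁸·4.420) = 4.364×10⁹ K⁴.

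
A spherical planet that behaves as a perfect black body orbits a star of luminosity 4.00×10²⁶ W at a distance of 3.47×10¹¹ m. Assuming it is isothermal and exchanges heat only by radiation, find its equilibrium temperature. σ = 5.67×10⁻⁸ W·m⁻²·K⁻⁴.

First find the stellar flux at distance d: S = L/(4πd²) = 4.00×10²⁶/(4π·(3.47×10¹¹)²) = 264.4 W/m².
For an isothermal sphere, absorbed (1−a)S·πr² = emitted σ·4πr²·T⁴, so T⁴ = (1−a)S/(4σ).
T⁴ = 1.00·264.4/(4·5.67×10⁻⁸) = 1.166×10⁹ K⁴.

T ≈ 185 K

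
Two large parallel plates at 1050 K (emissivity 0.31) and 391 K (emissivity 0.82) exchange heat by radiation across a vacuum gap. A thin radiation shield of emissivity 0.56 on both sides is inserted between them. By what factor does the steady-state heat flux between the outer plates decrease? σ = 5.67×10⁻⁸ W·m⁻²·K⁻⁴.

factor ≈ 1.75

Without shield: q₀ = σΔ(T⁴)/(1/ε₁+1/ε₂−1) with denominator 3.445.
With shield the two gaps are in series; the resistances add: (1/ε₁+1/ε_s−1)+(1/ε_s+1/ε₂−1) = 4.012+2.005 = 6.017.
Heat-flux ratio q₀/q = 6.017/3.445.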